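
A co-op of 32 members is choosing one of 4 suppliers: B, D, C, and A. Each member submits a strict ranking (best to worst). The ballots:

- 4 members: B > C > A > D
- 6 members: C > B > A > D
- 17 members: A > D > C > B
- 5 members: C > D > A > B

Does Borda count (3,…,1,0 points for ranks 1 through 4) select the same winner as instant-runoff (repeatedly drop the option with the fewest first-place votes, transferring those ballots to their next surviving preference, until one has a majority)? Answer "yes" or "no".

yes

Borda — scores: B 24, D 44, C 58, A 66. Winner: A.
Instant-runoff — R1 B 4, D 0, C 11, A 17 (A winner). Winner: A.
The two methods agree.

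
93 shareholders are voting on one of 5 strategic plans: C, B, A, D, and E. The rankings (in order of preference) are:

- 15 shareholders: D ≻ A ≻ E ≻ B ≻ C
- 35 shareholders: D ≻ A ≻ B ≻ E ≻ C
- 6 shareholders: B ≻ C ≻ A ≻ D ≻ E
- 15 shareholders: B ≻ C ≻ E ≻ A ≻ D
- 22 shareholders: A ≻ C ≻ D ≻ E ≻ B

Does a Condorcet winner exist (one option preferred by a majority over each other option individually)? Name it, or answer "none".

D vs C: 50–43 for D.
D vs B: 72–21 for D.
D vs A: 50–43 for D.
D vs E: 78–15 for D.
D beats every other option head-to-head.

D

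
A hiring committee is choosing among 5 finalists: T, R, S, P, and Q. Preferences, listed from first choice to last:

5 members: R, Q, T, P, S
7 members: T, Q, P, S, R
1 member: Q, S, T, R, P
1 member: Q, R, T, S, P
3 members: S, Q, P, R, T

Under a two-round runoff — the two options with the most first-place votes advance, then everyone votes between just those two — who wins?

Round 1 first-place votes: T 7, R 5, S 3, P 0, Q 2.
T and R advance.
Runoff: T is preferred to R by 8 voters; R by 9.
R wins the runoff.

R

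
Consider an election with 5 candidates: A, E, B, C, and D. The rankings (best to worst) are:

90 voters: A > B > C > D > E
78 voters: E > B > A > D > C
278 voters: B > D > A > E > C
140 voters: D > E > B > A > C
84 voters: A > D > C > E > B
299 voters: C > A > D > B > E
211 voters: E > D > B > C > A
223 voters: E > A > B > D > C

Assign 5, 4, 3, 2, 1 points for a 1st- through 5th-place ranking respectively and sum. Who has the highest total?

A: 90·5 + 78·3 + 278·3 + 140·2 + 84·5 + 299·4 + 211·1 + 223·4 = 4517
E: 90·1 + 78·5 + 278·2 + 140·4 + 84·2 + 299·1 + 211·5 + 223·5 = 4233
B: 90·4 + 78·4 + 278·5 + 140·3 + 84·1 + 299·2 + 211·3 + 223·3 = 4466
C: 90·3 + 78·1 + 278·1 + 140·1 + 84·3 + 299·5 + 211·2 + 223·1 = 3158
D: 90·2 + 78·2 + 278·4 + 140·5 + 84·4 + 299·3 + 211·4 + 223·2 = 4671
D has the highest Borda score (4671).

D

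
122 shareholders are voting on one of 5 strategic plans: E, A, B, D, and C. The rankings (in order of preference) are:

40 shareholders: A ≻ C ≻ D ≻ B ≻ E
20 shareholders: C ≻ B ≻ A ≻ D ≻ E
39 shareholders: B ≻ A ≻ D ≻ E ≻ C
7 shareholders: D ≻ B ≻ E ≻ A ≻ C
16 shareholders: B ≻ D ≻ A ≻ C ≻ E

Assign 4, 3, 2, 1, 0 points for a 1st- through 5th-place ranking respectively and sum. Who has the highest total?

E: 40·0 + 20·0 + 39·1 + 7·2 + 16·0 = 53
A: 40·4 + 20·2 + 39·3 + 7·1 + 16·2 = 356
B: 40·1 + 20·3 + 39·4 + 7·3 + 16·4 = 341
D: 40·2 + 20·1 + 39·2 + 7·4 + 16·3 = 254
C: 40·3 + 20·4 + 39·0 + 7·0 + 16·1 = 216
A has the highest Borda score (356).

A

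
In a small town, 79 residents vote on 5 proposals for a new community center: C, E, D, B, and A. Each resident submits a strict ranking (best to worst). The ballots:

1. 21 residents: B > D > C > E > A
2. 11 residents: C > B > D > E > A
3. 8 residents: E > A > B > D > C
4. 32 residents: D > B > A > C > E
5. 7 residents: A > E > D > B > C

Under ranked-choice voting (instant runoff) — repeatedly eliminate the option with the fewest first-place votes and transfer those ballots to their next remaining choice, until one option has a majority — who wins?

Round 1: C 11, E 8, D 32, B 21, A 7. Eliminate A.
Round 2: C 11, E 15, D 32, B 21. Eliminate C.
Round 3: E 15, D 32, B 32. Eliminate E.
Round 4: D 39, B 40. B has a majority.

B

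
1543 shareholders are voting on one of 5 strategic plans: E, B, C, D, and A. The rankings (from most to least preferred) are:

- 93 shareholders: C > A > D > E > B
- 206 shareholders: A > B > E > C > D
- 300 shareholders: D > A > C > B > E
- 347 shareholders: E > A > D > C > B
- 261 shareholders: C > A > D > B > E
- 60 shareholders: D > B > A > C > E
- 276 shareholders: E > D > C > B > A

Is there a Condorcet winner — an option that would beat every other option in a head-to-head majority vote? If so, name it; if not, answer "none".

A

A vs E: 920–623 for A.
A vs B: 1207–336 for A.
A vs C: 913–630 for A.
A vs D: 907–636 for A.
A beats every other option head-to-head.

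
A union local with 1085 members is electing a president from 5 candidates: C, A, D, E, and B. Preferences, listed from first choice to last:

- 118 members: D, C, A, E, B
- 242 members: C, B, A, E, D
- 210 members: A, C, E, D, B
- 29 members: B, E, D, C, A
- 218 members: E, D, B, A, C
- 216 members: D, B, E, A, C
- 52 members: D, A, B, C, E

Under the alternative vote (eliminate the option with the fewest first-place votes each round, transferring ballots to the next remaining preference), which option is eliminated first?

Round 1: C 242, A 210, D 386, E 218, B 29. Eliminate B.

B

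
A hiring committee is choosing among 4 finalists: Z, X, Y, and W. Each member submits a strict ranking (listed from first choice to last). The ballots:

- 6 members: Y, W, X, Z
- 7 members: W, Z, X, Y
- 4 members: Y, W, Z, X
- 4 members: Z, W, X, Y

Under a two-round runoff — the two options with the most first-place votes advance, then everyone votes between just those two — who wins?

W

Round 1 first-place votes: Z 4, X 0, Y 10, W 7.
Y and W advance.
Runoff: Y is preferred to W by 10 voters; W by 11.
W wins the runoff.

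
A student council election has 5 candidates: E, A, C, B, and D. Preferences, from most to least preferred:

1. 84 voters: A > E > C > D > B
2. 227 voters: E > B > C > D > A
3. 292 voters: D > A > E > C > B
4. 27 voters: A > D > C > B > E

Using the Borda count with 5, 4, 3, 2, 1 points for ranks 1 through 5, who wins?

E

E: 84·4 + 227·5 + 292·3 + 27·1 = 2374
A: 84·5 + 227·1 + 292·4 + 27·5 = 1950
C: 84·3 + 227·3 + 292·2 + 27·3 = 1598
B: 84·1 + 227·4 + 292·1 + 27·2 = 1338
D: 84·2 + 227·2 + 292·5 + 27·4 = 2190
E has the highest Borda score (2374).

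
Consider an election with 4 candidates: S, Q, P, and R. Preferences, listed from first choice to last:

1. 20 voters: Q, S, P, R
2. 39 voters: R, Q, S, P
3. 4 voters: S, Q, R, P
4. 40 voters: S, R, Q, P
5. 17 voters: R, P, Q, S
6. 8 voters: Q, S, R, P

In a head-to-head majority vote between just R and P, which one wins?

Voters preferring R to P: 108; preferring P to R: 20.
R wins the head-to-head.

R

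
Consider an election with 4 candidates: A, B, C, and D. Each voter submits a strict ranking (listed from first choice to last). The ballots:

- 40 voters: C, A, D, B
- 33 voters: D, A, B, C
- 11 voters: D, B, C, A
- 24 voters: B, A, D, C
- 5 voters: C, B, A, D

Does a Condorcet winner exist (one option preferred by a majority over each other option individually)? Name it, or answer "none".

A vs B: 73–40 for A.
A vs C: 57–56 for A.
A vs D: 69–44 for A.
A beats every other option head-to-head.

A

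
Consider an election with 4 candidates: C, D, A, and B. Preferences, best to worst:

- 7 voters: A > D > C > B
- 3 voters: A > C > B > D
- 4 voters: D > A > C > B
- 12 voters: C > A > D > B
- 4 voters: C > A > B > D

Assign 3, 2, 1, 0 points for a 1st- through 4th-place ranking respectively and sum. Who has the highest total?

A

C: 7·1 + 3·2 + 4·1 + 12·3 + 4·3 = 65
D: 7·2 + 3·0 + 4·3 + 12·1 + 4·0 = 38
A: 7·3 + 3·3 + 4·2 + 12·2 + 4·2 = 70
B: 7·0 + 3·1 + 4·0 + 12·0 + 4·1 = 7
A has the highest Borda score (70).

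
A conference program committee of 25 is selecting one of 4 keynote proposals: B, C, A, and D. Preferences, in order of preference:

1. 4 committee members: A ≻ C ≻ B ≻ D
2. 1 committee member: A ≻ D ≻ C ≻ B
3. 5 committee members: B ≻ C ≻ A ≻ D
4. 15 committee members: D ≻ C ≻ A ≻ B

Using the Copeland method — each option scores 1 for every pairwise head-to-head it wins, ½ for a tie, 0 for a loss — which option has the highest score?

D

B: loses to C, A, and D → score 0.
C: beats B and A; loses to D → score 2.
A: beats B; loses to C and D → score 1.
D: beats B, C, and A → score 3.
D has the best pairwise record.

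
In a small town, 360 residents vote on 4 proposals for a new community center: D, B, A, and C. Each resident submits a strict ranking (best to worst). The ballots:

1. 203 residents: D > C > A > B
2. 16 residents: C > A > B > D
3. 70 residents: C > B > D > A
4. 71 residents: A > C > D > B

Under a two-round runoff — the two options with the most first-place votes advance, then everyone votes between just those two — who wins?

Round 1 first-place votes: D 203, B 0, A 71, C 86.
D and C advance.
Runoff: D is preferred to C by 203 voters; C by 157.
D wins the runoff.

D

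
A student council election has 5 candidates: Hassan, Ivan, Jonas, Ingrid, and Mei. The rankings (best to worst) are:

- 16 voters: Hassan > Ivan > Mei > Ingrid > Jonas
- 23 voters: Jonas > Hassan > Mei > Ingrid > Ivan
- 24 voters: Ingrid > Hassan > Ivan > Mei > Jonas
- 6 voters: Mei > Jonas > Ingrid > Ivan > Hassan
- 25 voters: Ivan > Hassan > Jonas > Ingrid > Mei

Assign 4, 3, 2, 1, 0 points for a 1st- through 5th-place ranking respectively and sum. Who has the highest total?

Hassan: 16·4 + 23·3 + 24·3 + 6·0 + 25·3 = 280
Ivan: 16·3 + 23·0 + 24·2 + 6·1 + 25·4 = 202
Jonas: 16·0 + 23·4 + 24·0 + 6·3 + 25·2 = 160
Ingrid: 16·1 + 23·1 + 24·4 + 6·2 + 25·1 = 172
Mei: 16·2 + 23·2 + 24·1 + 6·4 + 25·0 = 126
Hassan has the highest Borda score (280).

Hassan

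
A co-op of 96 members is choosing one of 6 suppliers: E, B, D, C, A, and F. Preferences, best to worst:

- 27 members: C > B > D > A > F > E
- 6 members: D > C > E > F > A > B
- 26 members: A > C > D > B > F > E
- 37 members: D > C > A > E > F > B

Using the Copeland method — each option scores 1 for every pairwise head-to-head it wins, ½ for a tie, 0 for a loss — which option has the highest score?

C

E: loses to B, D, C, A, and F → score 0.
B: beats E and F; loses to D, C, and A → score 2.
D: beats E, B, A, and F; loses to C → score 4.
C: beats E, B, D, A, and F → score 5.
A: beats E, B, and F; loses to D and C → score 3.
F: beats E; loses to B, D, C, and A → score 1.
C has the best pairwise record.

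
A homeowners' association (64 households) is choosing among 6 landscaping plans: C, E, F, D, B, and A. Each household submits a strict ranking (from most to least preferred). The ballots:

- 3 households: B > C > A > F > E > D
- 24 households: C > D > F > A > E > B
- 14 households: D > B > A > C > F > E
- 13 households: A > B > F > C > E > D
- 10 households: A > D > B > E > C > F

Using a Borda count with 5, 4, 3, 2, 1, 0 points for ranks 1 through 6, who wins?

A

C: 3·4 + 24·5 + 14·2 + 13·2 + 10·1 = 196
E: 3·1 + 24·1 + 14·0 + 13·1 + 10·2 = 60
F: 3·2 + 24·3 + 14·1 + 13·3 + 10·0 = 131
D: 3·0 + 24·4 + 14·5 + 13·0 + 10·4 = 206
B: 3·5 + 24·0 + 14·4 + 13·4 + 10·3 = 153
A: 3·3 + 24·2 + 14·3 + 13·5 + 10·5 = 214
A has the highest Borda score (214).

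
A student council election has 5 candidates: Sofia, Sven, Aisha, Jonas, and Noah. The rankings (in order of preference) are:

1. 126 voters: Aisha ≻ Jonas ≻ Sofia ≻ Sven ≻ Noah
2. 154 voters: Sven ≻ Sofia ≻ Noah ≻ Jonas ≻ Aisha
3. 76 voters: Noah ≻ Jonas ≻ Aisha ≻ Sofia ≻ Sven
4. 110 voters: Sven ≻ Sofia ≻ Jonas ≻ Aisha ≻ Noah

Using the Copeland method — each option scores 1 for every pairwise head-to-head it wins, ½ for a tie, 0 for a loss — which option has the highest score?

Sofia: beats Aisha, Jonas, and Noah; loses to Sven → score 3.
Sven: beats Sofia, Aisha, Jonas, and Noah → score 4.
Aisha: beats Noah; loses to Sofia, Sven, and Jonas → score 1.
Jonas: beats Aisha and Noah; loses to Sofia and Sven → score 2.
Noah: loses to Sofia, Sven, Aisha, and Jonas → score 0.
Sven has the best pairwise record.

Sven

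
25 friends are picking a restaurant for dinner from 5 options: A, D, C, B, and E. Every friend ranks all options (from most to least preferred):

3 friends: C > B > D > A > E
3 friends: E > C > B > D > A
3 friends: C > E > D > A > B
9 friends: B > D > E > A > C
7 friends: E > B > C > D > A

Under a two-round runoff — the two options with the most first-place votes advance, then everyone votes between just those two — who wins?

E

Round 1 first-place votes: A 0, D 0, C 6, B 9, E 10.
E and B advance.
Runoff: E is preferred to B by 13 voters; B by 12.
E wins the runoff.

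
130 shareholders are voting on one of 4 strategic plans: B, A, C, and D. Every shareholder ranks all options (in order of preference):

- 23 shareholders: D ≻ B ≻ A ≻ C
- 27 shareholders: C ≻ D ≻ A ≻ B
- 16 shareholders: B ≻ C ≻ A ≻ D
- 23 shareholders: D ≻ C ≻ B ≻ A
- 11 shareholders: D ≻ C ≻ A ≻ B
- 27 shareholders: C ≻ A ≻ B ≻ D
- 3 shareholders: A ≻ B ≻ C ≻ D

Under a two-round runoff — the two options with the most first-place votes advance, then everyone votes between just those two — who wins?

C

Round 1 first-place votes: B 16, A 3, C 54, D 57.
D and C advance.
Runoff: D is preferred to C by 57 voters; C by 73.
C wins the runoff.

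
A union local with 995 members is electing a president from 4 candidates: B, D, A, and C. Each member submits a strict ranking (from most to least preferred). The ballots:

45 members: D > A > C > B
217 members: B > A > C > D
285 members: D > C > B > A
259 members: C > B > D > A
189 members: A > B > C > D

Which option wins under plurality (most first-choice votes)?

First-place votes: B 217, D 330, A 189, C 259.
D has the most first-place votes.

D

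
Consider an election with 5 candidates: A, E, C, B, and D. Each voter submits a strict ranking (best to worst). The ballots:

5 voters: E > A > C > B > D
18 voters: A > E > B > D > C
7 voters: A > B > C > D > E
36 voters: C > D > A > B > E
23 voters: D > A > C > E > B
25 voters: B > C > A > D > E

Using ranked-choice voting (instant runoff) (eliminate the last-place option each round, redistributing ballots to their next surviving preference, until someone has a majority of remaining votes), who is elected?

Round 1: A 25, E 5, C 36, B 25, D 23. Eliminate E.
Round 2: A 30, C 36, B 25, D 23. Eliminate D.
Round 3: A 53, C 36, B 25. Eliminate B.
Round 4: A 53, C 61. C has a majority.

C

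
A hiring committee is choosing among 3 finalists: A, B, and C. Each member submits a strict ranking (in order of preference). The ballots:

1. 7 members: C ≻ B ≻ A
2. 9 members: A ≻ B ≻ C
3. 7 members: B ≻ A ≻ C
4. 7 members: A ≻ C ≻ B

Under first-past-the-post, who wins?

A

First-place votes: A 16, B 7, C 7.
A has the most first-place votes.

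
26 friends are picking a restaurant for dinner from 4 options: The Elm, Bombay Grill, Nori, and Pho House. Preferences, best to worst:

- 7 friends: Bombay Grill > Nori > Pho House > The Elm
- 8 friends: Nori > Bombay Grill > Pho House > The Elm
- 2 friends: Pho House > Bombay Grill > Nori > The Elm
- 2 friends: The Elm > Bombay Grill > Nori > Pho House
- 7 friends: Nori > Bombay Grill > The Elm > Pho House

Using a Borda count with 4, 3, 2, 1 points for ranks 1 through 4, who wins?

Nori

The Elm: 7·1 + 8·1 + 2·1 + 2·4 + 7·2 = 39
Bombay Grill: 7·4 + 8·3 + 2·3 + 2·3 + 7·3 = 85
Nori: 7·3 + 8·4 + 2·2 + 2·2 + 7·4 = 89
Pho House: 7·2 + 8·2 + 2·4 + 2·1 + 7·1 = 47
Nori has the highest Borda score (89).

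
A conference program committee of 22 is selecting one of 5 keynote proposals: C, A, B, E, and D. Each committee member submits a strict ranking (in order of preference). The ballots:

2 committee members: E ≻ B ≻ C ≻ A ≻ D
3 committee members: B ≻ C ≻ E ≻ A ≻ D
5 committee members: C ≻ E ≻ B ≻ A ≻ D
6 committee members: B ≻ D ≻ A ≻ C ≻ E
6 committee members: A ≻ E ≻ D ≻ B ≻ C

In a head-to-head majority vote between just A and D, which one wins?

Voters preferring A to D: 16; preferring D to A: 6.
A wins the head-to-head.

A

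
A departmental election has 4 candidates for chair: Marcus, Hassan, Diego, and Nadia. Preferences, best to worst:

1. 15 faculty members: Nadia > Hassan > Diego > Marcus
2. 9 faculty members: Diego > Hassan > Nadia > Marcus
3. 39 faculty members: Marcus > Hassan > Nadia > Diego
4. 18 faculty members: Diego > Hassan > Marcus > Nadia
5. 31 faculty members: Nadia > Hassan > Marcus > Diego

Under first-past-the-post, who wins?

First-place votes: Marcus 39, Hassan 0, Diego 27, Nadia 46.
Nadia has the most first-place votes.

Nadia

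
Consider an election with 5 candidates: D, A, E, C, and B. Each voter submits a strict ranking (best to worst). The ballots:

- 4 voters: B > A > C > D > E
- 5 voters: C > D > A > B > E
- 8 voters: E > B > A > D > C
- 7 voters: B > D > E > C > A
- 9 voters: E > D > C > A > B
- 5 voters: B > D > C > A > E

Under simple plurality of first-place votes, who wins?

First-place votes: D 0, A 0, E 17, C 5, B 16.
E has the most first-place votes.

E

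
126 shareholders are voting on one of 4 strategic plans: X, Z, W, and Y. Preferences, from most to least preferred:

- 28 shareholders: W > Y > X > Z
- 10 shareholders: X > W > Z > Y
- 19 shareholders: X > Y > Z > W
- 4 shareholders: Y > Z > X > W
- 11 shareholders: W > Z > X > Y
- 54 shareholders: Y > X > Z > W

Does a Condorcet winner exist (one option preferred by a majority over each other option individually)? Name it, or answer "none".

Y

Y vs X: 86–40 for Y.
Y vs Z: 105–21 for Y.
Y vs W: 77–49 for Y.
Y beats every other option head-to-head.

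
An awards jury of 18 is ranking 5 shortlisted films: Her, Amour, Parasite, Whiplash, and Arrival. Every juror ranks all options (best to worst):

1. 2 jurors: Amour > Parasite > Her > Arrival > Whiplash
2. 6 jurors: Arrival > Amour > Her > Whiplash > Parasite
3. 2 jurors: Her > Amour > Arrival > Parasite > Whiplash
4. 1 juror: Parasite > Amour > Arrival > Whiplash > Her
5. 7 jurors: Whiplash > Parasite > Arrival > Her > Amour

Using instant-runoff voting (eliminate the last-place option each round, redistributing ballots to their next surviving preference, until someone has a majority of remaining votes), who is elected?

Arrival

Round 1: Her 2, Amour 2, Parasite 1, Whiplash 7, Arrival 6. Eliminate Parasite.
Round 2: Her 2, Amour 3, Whiplash 7, Arrival 6. Eliminate Her.
Round 3: Amour 5, Whiplash 7, Arrival 6. Eliminate Amour.
Round 4: Whiplash 7, Arrival 11. Arrival has a majority.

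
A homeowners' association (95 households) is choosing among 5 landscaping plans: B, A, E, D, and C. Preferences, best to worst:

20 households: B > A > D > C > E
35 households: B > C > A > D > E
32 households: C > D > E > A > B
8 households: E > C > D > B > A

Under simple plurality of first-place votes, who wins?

B

First-place votes: B 55, A 0, E 8, D 0, C 32.
B has the most first-place votes.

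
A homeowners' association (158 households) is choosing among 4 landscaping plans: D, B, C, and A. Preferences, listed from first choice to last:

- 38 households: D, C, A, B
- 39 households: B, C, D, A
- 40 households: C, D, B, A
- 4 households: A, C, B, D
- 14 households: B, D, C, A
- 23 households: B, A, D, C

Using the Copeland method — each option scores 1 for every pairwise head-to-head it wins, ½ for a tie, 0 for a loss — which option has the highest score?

C

D: beats A; loses to B and C → score 1.
B: beats D and A; loses to C → score 2.
C: beats D, B, and A → score 3.
A: loses to D, B, and C → score 0.
C has the best pairwise record.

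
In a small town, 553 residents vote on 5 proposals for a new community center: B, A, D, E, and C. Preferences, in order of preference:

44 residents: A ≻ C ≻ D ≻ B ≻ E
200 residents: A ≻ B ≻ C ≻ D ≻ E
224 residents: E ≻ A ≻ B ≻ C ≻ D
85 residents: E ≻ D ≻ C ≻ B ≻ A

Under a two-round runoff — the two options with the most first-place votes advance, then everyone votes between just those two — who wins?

Round 1 first-place votes: B 0, A 244, D 0, E 309, C 0.
E and A advance.
Runoff: E is preferred to A by 309 voters; A by 244.
E wins the runoff.

E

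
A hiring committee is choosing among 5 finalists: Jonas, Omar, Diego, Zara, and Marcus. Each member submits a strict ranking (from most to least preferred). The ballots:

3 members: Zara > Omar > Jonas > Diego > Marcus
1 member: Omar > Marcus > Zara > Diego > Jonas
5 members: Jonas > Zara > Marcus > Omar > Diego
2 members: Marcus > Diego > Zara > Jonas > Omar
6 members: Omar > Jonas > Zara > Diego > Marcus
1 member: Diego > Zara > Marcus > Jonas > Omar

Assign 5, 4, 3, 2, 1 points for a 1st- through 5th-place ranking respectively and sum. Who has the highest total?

Jonas: 3·3 + 1·1 + 5·5 + 2·2 + 6·4 + 1·2 = 65
Omar: 3·4 + 1·5 + 5·2 + 2·1 + 6·5 + 1·1 = 60
Diego: 3·2 + 1·2 + 5·1 + 2·4 + 6·2 + 1·5 = 38
Zara: 3·5 + 1·3 + 5·4 + 2·3 + 6·3 + 1·4 = 66
Marcus: 3·1 + 1·4 + 5·3 + 2·5 + 6·1 + 1·3 = 41
Zara has the highest Borda score (66).

Zara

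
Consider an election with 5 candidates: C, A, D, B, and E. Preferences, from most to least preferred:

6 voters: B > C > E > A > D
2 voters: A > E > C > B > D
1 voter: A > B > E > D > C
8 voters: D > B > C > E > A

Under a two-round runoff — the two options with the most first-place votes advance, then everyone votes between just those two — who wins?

B

Round 1 first-place votes: C 0, A 3, D 8, B 6, E 0.
D and B advance.
Runoff: D is preferred to B by 8 voters; B by 9.
B wins the runoff.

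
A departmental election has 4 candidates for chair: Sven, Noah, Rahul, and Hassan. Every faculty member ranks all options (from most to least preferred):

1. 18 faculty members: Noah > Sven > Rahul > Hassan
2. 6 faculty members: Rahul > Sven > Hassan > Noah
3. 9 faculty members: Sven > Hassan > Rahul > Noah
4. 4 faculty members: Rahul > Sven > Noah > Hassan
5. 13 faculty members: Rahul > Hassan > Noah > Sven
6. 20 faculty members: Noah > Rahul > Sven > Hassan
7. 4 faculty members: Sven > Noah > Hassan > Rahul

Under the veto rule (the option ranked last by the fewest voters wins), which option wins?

Last-place votes: Sven 13, Noah 15, Rahul 4, Hassan 42.
Rahul is ranked last by the fewest voters, so Rahul wins.

Rahul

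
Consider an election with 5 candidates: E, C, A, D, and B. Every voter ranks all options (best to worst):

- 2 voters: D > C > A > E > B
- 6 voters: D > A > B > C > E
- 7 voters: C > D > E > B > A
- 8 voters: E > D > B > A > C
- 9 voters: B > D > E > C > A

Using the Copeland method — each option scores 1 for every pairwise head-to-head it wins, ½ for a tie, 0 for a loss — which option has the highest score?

D

E: beats C, A, and B; loses to D → score 3.
C: beats A; loses to E, D, and B → score 1.
A: loses to E, C, D, and B → score 0.
D: beats E, C, A, and B → score 4.
B: beats C and A; loses to E and D → score 2.
D has the best pairwise record.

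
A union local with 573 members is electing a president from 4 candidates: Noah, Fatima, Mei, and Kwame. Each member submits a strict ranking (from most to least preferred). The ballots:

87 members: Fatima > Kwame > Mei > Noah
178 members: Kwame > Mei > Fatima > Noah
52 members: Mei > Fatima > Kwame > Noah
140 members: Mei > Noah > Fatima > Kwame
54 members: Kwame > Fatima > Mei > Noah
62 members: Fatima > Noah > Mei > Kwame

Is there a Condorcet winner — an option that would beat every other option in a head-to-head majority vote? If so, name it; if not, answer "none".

Checking pairwise contests:
Fatima beats Noah 433–140.
Mei beats Fatima 370–203.
Kwame beats Mei 319–254.
Fatima beats Kwame 341–232.
Every option loses at least one head-to-head, so there is no Condorcet winner.

none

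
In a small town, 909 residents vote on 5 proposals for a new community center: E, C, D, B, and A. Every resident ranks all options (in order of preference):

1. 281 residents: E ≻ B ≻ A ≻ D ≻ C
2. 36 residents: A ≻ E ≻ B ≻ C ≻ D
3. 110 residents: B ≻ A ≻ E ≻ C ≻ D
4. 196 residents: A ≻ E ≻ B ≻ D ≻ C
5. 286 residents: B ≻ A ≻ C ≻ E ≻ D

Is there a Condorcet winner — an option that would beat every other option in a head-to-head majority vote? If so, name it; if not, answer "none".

none

Checking pairwise contests:
A beats E 628–281.
E beats C 623–286.
E beats D 909–0.
E beats B 513–396.
B beats A 677–232.
Every option loses at least one head-to-head, so there is no Condorcet winner.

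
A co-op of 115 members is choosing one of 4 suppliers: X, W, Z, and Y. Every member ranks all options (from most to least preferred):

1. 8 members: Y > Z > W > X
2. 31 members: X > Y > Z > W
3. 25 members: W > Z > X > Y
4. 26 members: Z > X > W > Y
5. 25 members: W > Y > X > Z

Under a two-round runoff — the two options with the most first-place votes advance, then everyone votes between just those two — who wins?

W

Round 1 first-place votes: X 31, W 50, Z 26, Y 8.
W and X advance.
Runoff: W is preferred to X by 58 voters; X by 57.
W wins the runoff.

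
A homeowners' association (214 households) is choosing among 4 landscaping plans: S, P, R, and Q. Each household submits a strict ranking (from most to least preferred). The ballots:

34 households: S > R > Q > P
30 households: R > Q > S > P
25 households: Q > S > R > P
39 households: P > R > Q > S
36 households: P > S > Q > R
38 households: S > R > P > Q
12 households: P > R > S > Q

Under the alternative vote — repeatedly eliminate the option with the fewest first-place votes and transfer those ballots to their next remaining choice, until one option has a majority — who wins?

S

Round 1: S 72, P 87, R 30, Q 25. Eliminate Q.
Round 2: S 97, P 87, R 30. Eliminate R.
Round 3: S 127, P 87. S has a majority.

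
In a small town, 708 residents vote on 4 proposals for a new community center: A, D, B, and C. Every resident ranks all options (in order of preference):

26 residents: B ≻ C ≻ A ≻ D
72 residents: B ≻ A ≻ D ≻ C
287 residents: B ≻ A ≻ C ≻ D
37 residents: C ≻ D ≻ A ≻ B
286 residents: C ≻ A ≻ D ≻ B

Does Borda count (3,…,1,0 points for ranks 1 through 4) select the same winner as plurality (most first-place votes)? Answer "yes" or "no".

no

Borda — scores: A 1353, D 432, B 1155, C 1308. Winner: A.
Plurality — first-place votes: A 0, D 0, B 385, C 323. Winner: B.
The two methods disagree.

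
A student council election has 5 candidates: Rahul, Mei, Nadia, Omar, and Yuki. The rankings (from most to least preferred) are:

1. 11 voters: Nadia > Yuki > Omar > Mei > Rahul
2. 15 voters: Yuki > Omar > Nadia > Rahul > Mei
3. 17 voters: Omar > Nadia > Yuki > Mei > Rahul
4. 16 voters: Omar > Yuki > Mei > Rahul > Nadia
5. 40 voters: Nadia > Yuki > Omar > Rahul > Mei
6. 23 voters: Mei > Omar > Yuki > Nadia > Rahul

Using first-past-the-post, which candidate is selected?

Nadia

First-place votes: Rahul 0, Mei 23, Nadia 51, Omar 33, Yuki 15.
Nadia has the most first-place votes.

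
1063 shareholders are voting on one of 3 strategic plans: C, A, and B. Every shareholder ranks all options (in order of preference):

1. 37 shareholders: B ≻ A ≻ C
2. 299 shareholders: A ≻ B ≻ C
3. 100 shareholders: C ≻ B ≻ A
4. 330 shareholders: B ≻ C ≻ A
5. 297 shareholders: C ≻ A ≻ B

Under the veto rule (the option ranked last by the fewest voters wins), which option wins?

Last-place votes: C 336, A 430, B 297.
B is ranked last by the fewest voters, so B wins.

B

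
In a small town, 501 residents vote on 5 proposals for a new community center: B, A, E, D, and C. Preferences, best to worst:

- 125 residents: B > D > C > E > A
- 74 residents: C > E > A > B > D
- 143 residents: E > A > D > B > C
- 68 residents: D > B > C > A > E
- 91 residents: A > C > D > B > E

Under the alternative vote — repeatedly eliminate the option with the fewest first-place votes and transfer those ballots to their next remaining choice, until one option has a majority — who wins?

B

Round 1: B 125, A 91, E 143, D 68, C 74. Eliminate D.
Round 2: B 193, A 91, E 143, C 74. Eliminate C.
Round 3: B 193, A 91, E 217. Eliminate A.
Round 4: B 284, E 217. B has a majority.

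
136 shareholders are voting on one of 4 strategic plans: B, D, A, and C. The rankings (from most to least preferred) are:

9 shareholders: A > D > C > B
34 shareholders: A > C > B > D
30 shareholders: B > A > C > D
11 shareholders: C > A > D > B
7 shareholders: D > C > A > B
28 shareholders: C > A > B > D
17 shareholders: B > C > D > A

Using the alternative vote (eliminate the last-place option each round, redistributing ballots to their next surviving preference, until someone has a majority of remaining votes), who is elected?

C

Round 1: B 47, D 7, A 43, C 39. Eliminate D.
Round 2: B 47, A 43, C 46. Eliminate A.
Round 3: B 47, C 89. C has a majority.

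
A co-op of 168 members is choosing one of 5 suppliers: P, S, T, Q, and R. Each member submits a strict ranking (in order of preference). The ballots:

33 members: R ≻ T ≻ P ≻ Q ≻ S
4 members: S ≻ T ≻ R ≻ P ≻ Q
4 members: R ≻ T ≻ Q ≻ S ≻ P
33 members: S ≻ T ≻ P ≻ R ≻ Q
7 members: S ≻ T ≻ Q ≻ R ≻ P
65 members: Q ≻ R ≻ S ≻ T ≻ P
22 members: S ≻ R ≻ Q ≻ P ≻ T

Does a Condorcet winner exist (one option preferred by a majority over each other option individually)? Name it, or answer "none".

R vs P: 135–33 for R.
R vs S: 102–66 for R.
R vs T: 124–44 for R.
R vs Q: 96–72 for R.
R beats every other option head-to-head.

R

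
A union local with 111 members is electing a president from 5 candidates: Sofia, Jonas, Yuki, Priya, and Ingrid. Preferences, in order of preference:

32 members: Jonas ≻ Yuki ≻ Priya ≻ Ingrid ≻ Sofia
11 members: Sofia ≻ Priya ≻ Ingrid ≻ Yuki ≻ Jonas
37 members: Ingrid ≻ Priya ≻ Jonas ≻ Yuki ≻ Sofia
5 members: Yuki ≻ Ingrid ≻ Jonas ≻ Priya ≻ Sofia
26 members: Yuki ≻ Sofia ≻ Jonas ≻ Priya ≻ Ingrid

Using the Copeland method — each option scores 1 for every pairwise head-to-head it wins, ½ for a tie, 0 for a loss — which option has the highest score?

Sofia: loses to Jonas, Yuki, Priya, and Ingrid → score 0.
Jonas: beats Sofia, Yuki, Priya, and Ingrid → score 4.
Yuki: beats Sofia, Priya, and Ingrid; loses to Jonas → score 3.
Priya: beats Sofia and Ingrid; loses to Jonas and Yuki → score 2.
Ingrid: beats Sofia; loses to Jonas, Yuki, and Priya → score 1.
Jonas has the best pairwise record.

Jonas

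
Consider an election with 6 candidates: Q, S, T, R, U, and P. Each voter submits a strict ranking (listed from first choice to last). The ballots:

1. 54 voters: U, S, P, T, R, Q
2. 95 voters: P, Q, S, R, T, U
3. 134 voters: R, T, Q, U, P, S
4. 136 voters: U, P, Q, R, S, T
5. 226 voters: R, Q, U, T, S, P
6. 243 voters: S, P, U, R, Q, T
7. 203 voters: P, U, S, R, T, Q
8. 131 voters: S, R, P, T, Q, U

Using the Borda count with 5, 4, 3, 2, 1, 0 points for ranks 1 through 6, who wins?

Q: 54·0 + 95·4 + 134·3 + 136·3 + 226·4 + 243·1 + 203·0 + 131·1 = 2468
S: 54·4 + 95·3 + 134·0 + 136·1 + 226·1 + 243·5 + 203·3 + 131·5 = 3342
T: 54·2 + 95·1 + 134·4 + 136·0 + 226·2 + 243·0 + 203·1 + 131·2 = 1656
R: 54·1 + 95·2 + 134·5 + 136·2 + 226·5 + 243·2 + 203·2 + 131·4 = 3732
U: 54·5 + 95·0 + 134·2 + 136·5 + 226·3 + 243·3 + 203·4 + 131·0 = 3437
P: 54·3 + 95·5 + 134·1 + 136·4 + 226·0 + 243·4 + 203·5 + 131·3 = 3695
R has the highest Borda score (3732).

R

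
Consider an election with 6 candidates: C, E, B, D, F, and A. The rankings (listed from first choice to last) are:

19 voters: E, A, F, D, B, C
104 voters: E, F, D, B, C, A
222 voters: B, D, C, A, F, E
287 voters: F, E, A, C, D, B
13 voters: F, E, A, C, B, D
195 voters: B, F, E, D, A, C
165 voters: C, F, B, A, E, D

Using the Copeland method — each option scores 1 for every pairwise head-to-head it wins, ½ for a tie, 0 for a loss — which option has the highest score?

C: loses to E, B, D, F, and A → score 0.
E: beats C, D, and A; loses to B and F → score 3.
B: beats C, E, D, and A; loses to F → score 4.
D: beats C and A; loses to E, B, and F → score 2.
F: beats C, E, B, D, and A → score 5.
A: beats C; loses to E, B, D, and F → score 1.
F has the best pairwise record.

F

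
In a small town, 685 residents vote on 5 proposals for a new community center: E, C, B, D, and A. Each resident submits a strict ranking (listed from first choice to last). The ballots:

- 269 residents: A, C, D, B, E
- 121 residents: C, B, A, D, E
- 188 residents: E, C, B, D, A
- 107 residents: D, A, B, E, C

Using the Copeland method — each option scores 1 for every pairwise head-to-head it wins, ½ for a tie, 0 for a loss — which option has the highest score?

A

E: loses to C, B, D, and A → score 0.
C: beats E, B, and D; loses to A → score 3.
B: beats E; loses to C, D, and A → score 1.
D: beats E and B; loses to C and A → score 2.
A: beats E, C, B, and D → score 4.
A has the best pairwise record.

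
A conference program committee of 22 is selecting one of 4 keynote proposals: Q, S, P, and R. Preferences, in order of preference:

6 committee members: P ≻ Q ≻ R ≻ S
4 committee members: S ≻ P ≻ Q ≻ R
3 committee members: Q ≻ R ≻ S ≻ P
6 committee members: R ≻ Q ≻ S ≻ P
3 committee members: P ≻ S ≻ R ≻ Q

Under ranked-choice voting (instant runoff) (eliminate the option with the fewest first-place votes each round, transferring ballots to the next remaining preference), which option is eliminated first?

Round 1: Q 3, S 4, P 9, R 6. Eliminate Q.

Q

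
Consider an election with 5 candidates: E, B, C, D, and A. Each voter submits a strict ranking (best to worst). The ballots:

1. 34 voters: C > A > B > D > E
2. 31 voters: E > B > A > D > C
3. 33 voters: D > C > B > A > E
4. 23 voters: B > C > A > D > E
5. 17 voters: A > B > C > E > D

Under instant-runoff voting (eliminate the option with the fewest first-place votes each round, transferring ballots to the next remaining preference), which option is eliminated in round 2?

E

Round 1: E 31, B 23, C 34, D 33, A 17. Eliminate A.
Round 2: E 31, B 40, C 34, D 33. Eliminate E.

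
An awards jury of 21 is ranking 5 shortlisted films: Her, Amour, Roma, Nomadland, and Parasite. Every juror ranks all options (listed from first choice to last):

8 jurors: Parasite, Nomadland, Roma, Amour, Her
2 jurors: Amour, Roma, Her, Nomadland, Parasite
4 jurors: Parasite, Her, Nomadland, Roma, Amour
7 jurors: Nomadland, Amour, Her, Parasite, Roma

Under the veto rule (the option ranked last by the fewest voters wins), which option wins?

Nomadland

Last-place votes: Her 8, Amour 4, Roma 7, Nomadland 0, Parasite 2.
Nomadland is ranked last by the fewest voters, so Nomadland wins.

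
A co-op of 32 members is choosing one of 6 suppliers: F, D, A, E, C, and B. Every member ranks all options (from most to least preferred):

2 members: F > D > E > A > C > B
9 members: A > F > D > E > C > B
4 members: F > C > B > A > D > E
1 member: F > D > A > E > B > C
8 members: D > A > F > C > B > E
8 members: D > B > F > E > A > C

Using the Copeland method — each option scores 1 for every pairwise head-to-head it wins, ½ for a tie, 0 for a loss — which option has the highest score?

F: beats E, C, and B; ties D; loses to A → score 3.5.
D: beats A, E, C, and B; ties F → score 4.5.
A: beats F, E, C, and B; loses to D → score 4.
E: beats C; loses to F, D, A, and B → score 1.
C: beats B; loses to F, D, A, and E → score 1.
B: beats E; loses to F, D, A, and C → score 1.
D has the best pairwise record.

D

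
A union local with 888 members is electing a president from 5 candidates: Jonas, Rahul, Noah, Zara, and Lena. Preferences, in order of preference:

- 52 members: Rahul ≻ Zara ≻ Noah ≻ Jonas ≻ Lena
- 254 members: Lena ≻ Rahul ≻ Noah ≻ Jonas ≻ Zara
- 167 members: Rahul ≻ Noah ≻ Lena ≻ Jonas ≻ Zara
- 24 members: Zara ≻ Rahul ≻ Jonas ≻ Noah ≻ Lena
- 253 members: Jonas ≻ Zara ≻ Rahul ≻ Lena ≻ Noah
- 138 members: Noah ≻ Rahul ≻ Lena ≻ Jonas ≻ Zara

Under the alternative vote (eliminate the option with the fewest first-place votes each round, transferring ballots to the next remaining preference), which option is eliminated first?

Zara

Round 1: Jonas 253, Rahul 219, Noah 138, Zara 24, Lena 254. Eliminate Zara.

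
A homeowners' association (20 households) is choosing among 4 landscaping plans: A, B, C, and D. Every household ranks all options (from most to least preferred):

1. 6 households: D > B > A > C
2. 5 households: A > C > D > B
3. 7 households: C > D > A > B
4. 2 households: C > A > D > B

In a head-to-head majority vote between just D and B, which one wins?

Voters preferring D to B: 20; preferring B to D: 0.
D wins the head-to-head.

D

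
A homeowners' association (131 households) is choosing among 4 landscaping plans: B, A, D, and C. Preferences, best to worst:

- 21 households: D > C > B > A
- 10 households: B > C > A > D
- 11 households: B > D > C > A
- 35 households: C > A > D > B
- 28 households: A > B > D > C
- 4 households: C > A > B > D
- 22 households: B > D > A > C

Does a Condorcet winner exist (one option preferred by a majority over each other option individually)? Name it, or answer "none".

none

Checking pairwise contests:
A beats B 67–64.
C beats A 81–50.
B beats D 75–56.
B beats C 71–60.
Every option loses at least one head-to-head, so there is no Condorcet winner.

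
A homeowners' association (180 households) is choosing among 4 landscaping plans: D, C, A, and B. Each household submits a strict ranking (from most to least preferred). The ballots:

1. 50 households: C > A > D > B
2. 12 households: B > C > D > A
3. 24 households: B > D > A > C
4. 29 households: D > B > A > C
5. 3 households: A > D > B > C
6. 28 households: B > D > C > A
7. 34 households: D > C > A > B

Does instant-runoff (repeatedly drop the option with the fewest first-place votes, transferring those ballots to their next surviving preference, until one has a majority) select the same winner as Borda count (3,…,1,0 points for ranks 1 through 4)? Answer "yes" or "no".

yes

Instant-runoff — R1 D 63, C 50, A 3, B 64 (A out); R2 D 66, C 50, B 64 (C out); R3 D 116, B 64 (D winner). Winner: D.
Borda — scores: D 361, C 270, A 196, B 253. Winner: D.
The two methods agree.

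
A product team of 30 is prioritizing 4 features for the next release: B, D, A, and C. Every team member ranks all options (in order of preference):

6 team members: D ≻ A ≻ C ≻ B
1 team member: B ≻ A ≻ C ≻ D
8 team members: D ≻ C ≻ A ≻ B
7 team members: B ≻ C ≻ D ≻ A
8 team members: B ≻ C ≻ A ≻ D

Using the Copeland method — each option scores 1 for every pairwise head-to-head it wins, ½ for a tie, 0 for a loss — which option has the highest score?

B

B: beats D, A, and C → score 3.
D: beats A; loses to B and C → score 1.
A: loses to B, D, and C → score 0.
C: beats D and A; loses to B → score 2.
B has the best pairwise record.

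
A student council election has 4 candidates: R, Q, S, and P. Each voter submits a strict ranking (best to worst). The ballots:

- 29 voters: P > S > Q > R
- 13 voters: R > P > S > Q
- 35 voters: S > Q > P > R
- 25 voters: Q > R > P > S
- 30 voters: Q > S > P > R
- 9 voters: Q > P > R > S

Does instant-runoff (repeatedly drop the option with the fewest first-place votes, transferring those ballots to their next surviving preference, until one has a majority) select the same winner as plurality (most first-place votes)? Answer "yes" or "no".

Instant-runoff — R1 R 13, Q 64, S 35, P 29 (R out); R2 Q 64, S 35, P 42 (S out); R3 Q 99, P 42 (Q winner). Winner: Q.
Plurality — first-place votes: R 13, Q 64, S 35, P 29. Winner: Q.
The two methods agree.

yes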